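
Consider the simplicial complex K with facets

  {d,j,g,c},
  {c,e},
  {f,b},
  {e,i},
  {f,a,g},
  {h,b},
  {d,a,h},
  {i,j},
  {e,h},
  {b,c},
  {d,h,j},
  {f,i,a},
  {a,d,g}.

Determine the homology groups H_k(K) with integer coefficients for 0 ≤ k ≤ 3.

K has 10 vertices, 22 edges, 9 triangles, 1 3-simplex.
rank ∂_0 = 0, rank ∂_1 = 9 ⇒ b_0 = 10 − 0 − 9 = 1; all invariant factors of ∂_1 are 1 so no torsion. So H_0 ≅ Z.
rank ∂_1 = 9, rank ∂_2 = 8 ⇒ b_1 = 22 − 9 − 8 = 5; all invariant factors of ∂_2 are 1 so no torsion. So H_1 ≅ Z^5.
rank ∂_2 = 8, rank ∂_3 = 1 ⇒ b_2 = 9 − 8 − 1 = 0; all invariant factors of ∂_3 are 1 so no torsion. So H_2 ≅ 0.
rank ∂_3 = 1, rank ∂_4 = 0 ⇒ b_3 = 1 − 1 − 0 = 0. So H_3 ≅ 0.

H_0 = Z,  H_1 = Z^5,  H_2 = 0,  H_3 = 0.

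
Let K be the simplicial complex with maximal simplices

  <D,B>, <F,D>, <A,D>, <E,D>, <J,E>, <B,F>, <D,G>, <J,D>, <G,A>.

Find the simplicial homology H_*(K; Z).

Fix the vertex order A < B < D < E < F < G < J and write every simplex with vertices in increasing order. Then dim K = 1 and the simplices of K are:

  0-simplices (7): A, B, D, E, F, G, J
  1-simplices (9): AD, AG, BD, BF, DE, DF, DG, DJ, EJ

Hence C_0 ≅ Z^7, C_1 ≅ Z^9.

The boundary map ∂_1: C_1 → C_0 sends each edge [p,q] (with p < q) to q − p. For instance
  ∂DE = E − D.
The 7×9 boundary matrix has rank 6 and Smith normal form diag(1,1,1,1,1,1).

Now H_k = ker ∂_k / im ∂_{k+1}, so:

  H_0: rank C_0 − rank ∂_1 = 7 − 6 = 1, and the invariant factors of ∂_1 are all 1, so H_0 = Z.
  H_1: rank ker ∂_1 − rank ∂_2 = (9 − 6) − 0 = 3, and there is no ∂_2, so H_1 = Z^3.

(K is a triangulation of a wedge of 3 circles.)

H_0 ≅ Z,  H_1 ≅ Z^3.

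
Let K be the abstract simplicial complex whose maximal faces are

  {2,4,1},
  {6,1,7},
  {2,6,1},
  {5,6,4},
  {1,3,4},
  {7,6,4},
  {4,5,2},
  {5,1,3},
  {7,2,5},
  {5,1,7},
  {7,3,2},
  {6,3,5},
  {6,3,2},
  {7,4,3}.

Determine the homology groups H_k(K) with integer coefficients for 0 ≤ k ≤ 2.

H_0 ≅ Z,  H_1 ≅ Z^2,  H_2 ≅ Z.

We work with the vertex ordering 1 < 2 < 3 < 4 < 5 < 6 < 7. The simplices of K, each written with vertices in increasing order, are:

  0-simplices (7): [1], [2], [3], [4], [5], [6], [7]
  1-simplices (21): [1,2], [1,3], [1,4], [1,5], [1,6], [1,7], [2,3], [2,4], [2,5], [2,6], [2,7], [3,4], [3,5], [3,6], [3,7], [4,5], [4,6], [4,7], [5,6], [5,7], [6,7]
  2-simplices (14): [1,2,4], [1,2,6], [1,3,4], [1,3,5], [1,5,7], [1,6,7], [2,3,6], [2,3,7], [2,4,5], [2,5,7], [3,4,7], [3,5,6], [4,5,6], [4,6,7]

so the chain groups are C_0 ≅ Z^7, C_1 ≅ Z^21, C_2 ≅ Z^14.

Boundary ∂_1: C_1 → C_0 is given by ∂[p,q] = [q] − [p]. For instance
  ∂[2,3] = [3] − [2].
As a 7×21 matrix over Z this has rank 6, with invariant factors (1,1,1,1,1,1).

The boundary map ∂_2: C_2 → C_1 maps a triangle to the signed sum of its edges. For instance
  ∂[1,6,7] = [6,7] − [1,7] + [1,6],
  ∂[1,3,5] = [3,5] − [1,5] + [1,3].
The resulting 21×14 matrix has rank 13, and its Smith normal form has invariant factors (1,1,1,1,1,1,1,1,1,1,1,1,1).

Now H_k = ker ∂_k / im ∂_{k+1}, so:

  H_0: rank C_0 − rank ∂_1 = 7 − 6 = 1, and the invariant factors of ∂_1 are all 1, so H_0 ≅ Z.
  H_1: rank ker ∂_1 − rank ∂_2 = (21 − 6) − 13 = 2, and the invariant factors of ∂_2 are all 1, so H_1 ≅ Z^2.
  H_2: rank ker ∂_2 − rank ∂_3 = (14 − 13) − 0 = 1, and there is no ∂_3, so H_2 ≅ Z.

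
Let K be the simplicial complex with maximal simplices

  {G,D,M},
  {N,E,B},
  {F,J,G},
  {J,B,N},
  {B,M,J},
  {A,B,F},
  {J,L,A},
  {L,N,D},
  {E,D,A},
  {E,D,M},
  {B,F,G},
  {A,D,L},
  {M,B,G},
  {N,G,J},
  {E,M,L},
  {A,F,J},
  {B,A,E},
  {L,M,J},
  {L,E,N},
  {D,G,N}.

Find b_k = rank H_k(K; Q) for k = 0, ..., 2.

b_0 = 1, b_1 = 1, b_2 = 0.

We work with the vertex ordering A < B < D < E < F < G < J < L < M < N. The simplices of K, each written with vertices in increasing order, are:

  0-simplices (10): A, B, D, E, F, G, J, L, M, N
  1-simplices (30): AB, AD, AE, AF, AJ, AL, BE, BF, BG, BJ, BM, BN, DE, DG, DL, DM, DN, EL, EM, EN, FG, FJ, GJ, GM, GN, JL, JM, JN, LM, LN
  2-simplices (20): ABE, ABF, ADE, ADL, AFJ, AJL, BEN, BFG, BGM, BJM, BJN, DEM, DGM, DGN, DLN, ELM, ELN, FGJ, GJN, JLM

Hence C_0 ≅ Z^10, C_1 ≅ Z^30, C_2 ≅ Z^20.

Boundary ∂_1: C_1 → C_0 is given by ∂[p,q] = [q] − [p].
As a 10×30 matrix over Z this has rank 9, with invariant factors (1,1,1,1,1,1,1,1,1).

∂_2: C_2 → C_1 sends each 2-simplex [p,q,r] to [q,r] − [p,r] + [p,q]. For instance
  ∂ABE = BE − AE + AB,
  ∂ABF = BF − AF + AB.
This gives a 30×20 integer matrix of rank 20; reducing to Smith normal form yields diagonal entries (1,1,1,1,1,1,1,1,1,1,1,1,1,1,1,1,1,1,1,2).

From H_k ≅ ker(∂_k) / im(∂_{k+1}) we obtain:

  H_0: rank C_0 − rank ∂_1 = 10 − 9 = 1, and the invariant factors of ∂_1 are all 1, so H_0 ≅ Z.
  H_1: rank ker ∂_1 − rank ∂_2 = (30 − 9) − 20 = 1, and ∂_2 has invariant factor 2 > 1, so H_1 ≅ Z ⊕ Z_2.
  H_2: rank ker ∂_2 − rank ∂_3 = (20 − 20) − 0 = 0, and there is no ∂_3, so H_2 ≅ 0.

Hence the Betti numbers are b_0 = 1, b_1 = 1, b_2 = 0.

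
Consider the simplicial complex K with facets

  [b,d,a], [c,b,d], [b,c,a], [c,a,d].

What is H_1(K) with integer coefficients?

H_1 ≅ 0.

Take the total order a < b < c < d on the vertex set. Then K (dimension 2) consists of the simplices:

  0-simplices (4): a, b, c, d
  1-simplices (6): ab, ac, ad, bc, bd, cd
  2-simplices (4): abc, abd, acd, bcd

giving chain groups C_0 ≅ Z^4, C_1 ≅ Z^6, C_2 ≅ Z^4.

∂_1: C_1 → C_0 is given by ∂[p,q] = [q] − [p]. For instance
  ∂ab = b − a.
The 4×6 boundary matrix has rank 3 and Smith normal form diag(1,1,1).

Boundary ∂_2: C_2 → C_1 acts by ∂[p,q,r] = [q,r] − [p,r] + [p,q]. For instance
  ∂bcd = cd − bd + bc,
  ∂abc = bc − ac + ab.
This gives a 6×4 integer matrix of rank 3; reducing to Smith normal form yields diagonal entries (1,1,1).

Computing H_k = (kernel of ∂_k) / (image of ∂_{k+1}):

  H_1: rank ker ∂_1 − rank ∂_2 = (6 − 3) − 3 = 0, and the invariant factors of ∂_2 are all 1, so H_1 ≅ 0.

(K is a triangulation of the 2-sphere S^2.)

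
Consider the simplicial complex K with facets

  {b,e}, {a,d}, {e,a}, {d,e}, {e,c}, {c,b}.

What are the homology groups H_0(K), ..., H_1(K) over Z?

H_0 = Z,  H_1 = Z^2.

K has 5 vertices, 6 edges.
rank ∂_0 = 0, rank ∂_1 = 4 ⇒ b_0 = 5 − 0 − 4 = 1; all invariant factors of ∂_1 are 1 so no torsion. So H_0 ≅ Z.
rank ∂_1 = 4, rank ∂_2 = 0 ⇒ b_1 = 6 − 4 − 0 = 2. So H_1 ≅ Z^2.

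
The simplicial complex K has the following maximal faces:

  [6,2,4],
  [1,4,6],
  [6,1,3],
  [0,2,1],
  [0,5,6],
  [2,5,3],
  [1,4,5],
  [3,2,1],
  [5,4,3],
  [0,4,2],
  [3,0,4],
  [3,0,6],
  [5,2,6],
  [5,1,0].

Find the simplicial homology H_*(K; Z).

H_0 = Z,  H_1 = Z^2,  H_2 = Z.

Order the vertices as 0 < 1 < 2 < 3 < 4 < 5 < 6. Listing each simplex with vertices in this order, K has dimension 2 with simplices:

  0-simplices (7): [0], [1], [2], [3], [4], [5], [6]
  1-simplices (21): [0,1], [0,2], [0,3], [0,4], [0,5], [0,6], [1,2], [1,3], [1,4], [1,5], [1,6], [2,3], [2,4], [2,5], [2,6], [3,4], [3,5], [3,6], [4,5], [4,6], [5,6]
  2-simplices (14): [0,1,2], [0,1,5], [0,2,4], [0,3,4], [0,3,6], [0,5,6], [1,2,3], [1,3,6], [1,4,5], [1,4,6], [2,3,5], [2,4,6], [2,5,6], [3,4,5]

giving chain groups C_0 ≅ Z^7, C_1 ≅ Z^21, C_2 ≅ Z^14.

∂_1: C_1 → C_0 is given by ∂[p,q] = [q] − [p].
This gives a 7×21 integer matrix of rank 6; reducing to Smith normal form yields diagonal entries (1,1,1,1,1,1).

The boundary map ∂_2: C_2 → C_1 acts by ∂[p,q,r] = [q,r] − [p,r] + [p,q]. For instance
  ∂[1,4,6] = [4,6] − [1,6] + [1,4],
  ∂[1,2,3] = [2,3] − [1,3] + [1,2].
This gives a 21×14 integer matrix of rank 13; reducing to Smith normal form yields diagonal entries (1,1,1,1,1,1,1,1,1,1,1,1,1).

Now H_k = ker ∂_k / im ∂_{k+1}, so:

  H_0: rank C_0 − rank ∂_1 = 7 − 6 = 1, and the invariant factors of ∂_1 are all 1, so H_0 = Z.
  H_1: rank ker ∂_1 − rank ∂_2 = (21 − 6) − 13 = 2, and the invariant factors of ∂_2 are all 1, so H_1 = Z^2.
  H_2: rank ker ∂_2 − rank ∂_3 = (14 − 13) − 0 = 1, and there is no ∂_3, so H_2 = Z.

As a check, the Euler characteristic is 7 − 21 + 14 = 0, which agrees with 1 − 2 + 1 = 0.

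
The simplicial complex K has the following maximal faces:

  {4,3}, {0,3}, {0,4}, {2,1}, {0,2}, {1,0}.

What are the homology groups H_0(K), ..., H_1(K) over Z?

H_0 ≅ Z,  H_1 ≅ Z^2.

We work with the vertex ordering 0 < 1 < 2 < 3 < 4. The simplices of K, each written with vertices in increasing order, are:

  0-simplices (5): [0], [1], [2], [3], [4]
  1-simplices (6): [0,1], [0,2], [0,3], [0,4], [1,2], [3,4]

Hence C_0 ≅ Z^5, C_1 ≅ Z^6.

The boundary map ∂_1: C_1 → C_0 sends each edge [p,q] (with p < q) to q − p. For instance
  ∂[0,3] = [3] − [0].
As a 5×6 matrix over Z this has rank 4, with invariant factors (1,1,1,1).

Now H_k = ker ∂_k / im ∂_{k+1}, so:

  H_0: rank C_0 − rank ∂_1 = 5 − 4 = 1, and the invariant factors of ∂_1 are all 1, so H_0 = Z.
  H_1: rank ker ∂_1 − rank ∂_2 = (6 − 4) − 0 = 2, and there is no ∂_2, so H_1 = Z^2.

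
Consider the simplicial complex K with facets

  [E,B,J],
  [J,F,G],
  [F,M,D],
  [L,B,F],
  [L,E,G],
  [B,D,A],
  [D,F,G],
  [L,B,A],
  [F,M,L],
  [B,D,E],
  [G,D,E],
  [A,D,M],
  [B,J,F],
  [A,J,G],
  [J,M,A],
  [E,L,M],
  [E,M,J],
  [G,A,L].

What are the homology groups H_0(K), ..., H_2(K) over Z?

H_0 = Z,  H_1 = Z^2,  H_2 = Z.

Order the vertices as A < B < D < E < F < G < J < L < M. Listing each simplex with vertices in this order, K has dimension 2 with simplices:

  0-simplices (9): A, B, D, E, F, G, J, L, M
  1-simplices (27): AB, AD, AG, AJ, AL, AM, BD, BE, BF, BJ, BL, DE, DF, DG, DM, EG, EJ, EL, EM, FG, FJ, FL, FM, GJ, GL, JM, LM
  2-simplices (18): ABD, ABL, ADM, AGJ, AGL, AJM, BDE, BEJ, BFJ, BFL, DEG, DFG, DFM, EGL, EJM, ELM, FGJ, FLM

Hence C_0 ≅ Z^9, C_1 ≅ Z^27, C_2 ≅ Z^18.

The boundary map ∂_1: C_1 → C_0 is given by ∂[p,q] = [q] − [p]. For instance
  ∂LM = M − L.
The resulting 9×27 matrix has rank 8, and its Smith normal form has invariant factors (1,1,1,1,1,1,1,1).

Boundary ∂_2: C_2 → C_1 acts by ∂[p,q,r] = [q,r] − [p,r] + [p,q]. For instance
  ∂BFJ = FJ − BJ + BF,
  ∂AJM = JM − AM + AJ.
The resulting 27×18 matrix has rank 17, and its Smith normal form has invariant factors (1,1,1,1,1,1,1,1,1,1,1,1,1,1,1,1,1).

Reading off H_k = ker ∂_k / im ∂_{k+1}:

  H_0: rank C_0 − rank ∂_1 = 9 − 8 = 1, and the invariant factors of ∂_1 are all 1, so H_0 = Z.
  H_1: rank ker ∂_1 − rank ∂_2 = (27 − 8) − 17 = 2, and the invariant factors of ∂_2 are all 1, so H_1 = Z^2.
  H_2: rank ker ∂_2 − rank ∂_3 = (18 − 17) − 0 = 1, and there is no ∂_3, so H_2 = Z.

As a check, the Euler characteristic is 9 − 27 + 18 = 0, which agrees with 1 − 2 + 1 = 0.
(K is a triangulation of the torus T^2.)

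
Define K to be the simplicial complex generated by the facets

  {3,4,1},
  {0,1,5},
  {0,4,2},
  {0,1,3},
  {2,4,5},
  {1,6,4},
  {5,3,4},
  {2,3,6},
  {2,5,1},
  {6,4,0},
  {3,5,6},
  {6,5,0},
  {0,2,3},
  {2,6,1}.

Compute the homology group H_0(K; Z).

We work with the vertex ordering 0 < 1 < 2 < 3 < 4 < 5 < 6. The simplices of K, each written with vertices in increasing order, are:

  0-simplices (7): [0], [1], [2], [3], [4], [5], [6]
  1-simplices (21): [0,1], [0,2], [0,3], [0,4], [0,5], [0,6], [1,2], [1,3], [1,4], [1,5], [1,6], [2,3], [2,4], [2,5], [2,6], [3,4], [3,5], [3,6], [4,5], [4,6], [5,6]
  2-simplices (14): [0,1,3], [0,1,5], [0,2,3], [0,2,4], [0,4,6], [0,5,6], [1,2,5], [1,2,6], [1,3,4], [1,4,6], [2,3,6], [2,4,5], [3,4,5], [3,5,6]

Hence C_0 ≅ Z^7, C_1 ≅ Z^21, C_2 ≅ Z^14.

∂_1: C_1 → C_0 sends each edge [p,q] (with p < q) to q − p. For instance
  ∂[0,3] = [3] − [0].
The resulting 7×21 matrix has rank 6, and its Smith normal form has invariant factors (1,1,1,1,1,1).

The boundary map ∂_2: C_2 → C_1 sends each 2-simplex [p,q,r] to [q,r] − [p,r] + [p,q]. For instance
  ∂[1,2,6] = [2,6] − [1,6] + [1,2],
  ∂[2,3,6] = [3,6] − [2,6] + [2,3].
This gives a 21×14 integer matrix of rank 13; reducing to Smith normal form yields diagonal entries (1,1,1,1,1,1,1,1,1,1,1,1,1).

Now H_k = ker ∂_k / im ∂_{k+1}, so:

  H_0: rank C_0 − rank ∂_1 = 7 − 6 = 1, and the invariant factors of ∂_1 are all 1, so H_0 = Z.

(K is a triangulation of the torus T^2.)

H_0 ≅ Z.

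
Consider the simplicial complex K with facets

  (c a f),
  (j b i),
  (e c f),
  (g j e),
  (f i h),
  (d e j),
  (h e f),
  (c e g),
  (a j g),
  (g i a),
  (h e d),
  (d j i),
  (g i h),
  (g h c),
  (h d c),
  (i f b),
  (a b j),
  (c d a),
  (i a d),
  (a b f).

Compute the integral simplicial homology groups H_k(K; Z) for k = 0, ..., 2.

Take the total order a < b < c < d < e < f < g < h < i < j on the vertex set. Then K (dimension 2) consists of the simplices:

  0-simplices (10): a, b, c, d, e, f, g, h, i, j
  1-simplices (30): ab, ac, ad, af, ag, ai, aj, bf, bi, bj, cd, ce, cf, cg, ch, de, dh, di, dj, ef, eg, eh, ej, fh, fi, gh, gi, gj, hi, ij
  2-simplices (20): abf, abj, acd, acf, adi, agi, agj, bfi, bij, cdh, cef, ceg, cgh, deh, dej, dij, efh, egj, fhi, ghi

Hence C_0 ≅ Z^10, C_1 ≅ Z^30, C_2 ≅ Z^20.

The boundary map ∂_1: C_1 → C_0 maps an edge to its endpoints' difference, ∂[p,q] = q − p. For instance
  ∂aj = j − a.
As a 10×30 matrix over Z this has rank 9, with invariant factors (1,1,1,1,1,1,1,1,1).

∂_2: C_2 → C_1 acts by ∂[p,q,r] = [q,r] − [p,r] + [p,q]. For instance
  ∂ghi = hi − gi + gh,
  ∂abj = bj − aj + ab.
This gives a 30×20 integer matrix of rank 20; reducing to Smith normal form yields diagonal entries (1,1,1,1,1,1,1,1,1,1,1,1,1,1,1,1,1,1,1,2).

Computing H_k = (kernel of ∂_k) / (image of ∂_{k+1}):

  H_0: rank C_0 − rank ∂_1 = 10 − 9 = 1, and the invariant factors of ∂_1 are all 1, so H_0 ≅ Z.
  H_1: rank ker ∂_1 − rank ∂_2 = (30 − 9) − 20 = 1, and ∂_2 has invariant factor 2 > 1, so H_1 ≅ Z × Z/2.
  H_2: rank ker ∂_2 − rank ∂_3 = (20 − 20) − 0 = 0, and there is no ∂_3, so H_2 ≅ 0.

(K is a triangulation of the Klein bottle.)

H_0 = Z,  H_1 = Z × Z/2,  H_2 = 0.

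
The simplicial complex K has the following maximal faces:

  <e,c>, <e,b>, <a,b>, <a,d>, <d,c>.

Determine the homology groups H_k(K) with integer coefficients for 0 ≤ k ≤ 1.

H_0 = Z,  H_1 = Z.

K has 5 vertices, 5 edges.
rank ∂_0 = 0, rank ∂_1 = 4 ⇒ b_0 = 5 − 0 − 4 = 1; all invariant factors of ∂_1 are 1 so no torsion. So H_0 ≅ Z.
rank ∂_1 = 4, rank ∂_2 = 0 ⇒ b_1 = 5 − 4 − 0 = 1. So H_1 ≅ Z.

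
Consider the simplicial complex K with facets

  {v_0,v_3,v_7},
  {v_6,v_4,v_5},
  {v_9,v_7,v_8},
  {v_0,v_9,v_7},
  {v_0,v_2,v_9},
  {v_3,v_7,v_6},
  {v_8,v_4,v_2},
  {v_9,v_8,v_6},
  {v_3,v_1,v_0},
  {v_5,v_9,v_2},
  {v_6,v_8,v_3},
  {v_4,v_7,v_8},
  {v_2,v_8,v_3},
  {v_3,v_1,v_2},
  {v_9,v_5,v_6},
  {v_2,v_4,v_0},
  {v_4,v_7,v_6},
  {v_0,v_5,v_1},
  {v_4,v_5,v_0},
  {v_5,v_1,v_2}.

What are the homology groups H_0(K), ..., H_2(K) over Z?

H_0 = Z,  H_1 = Z ⊕ Z/2,  H_2 = 0.

K has 10 vertices, 30 edges, 20 triangles.
rank ∂_0 = 0, rank ∂_1 = 9 ⇒ b_0 = 10 − 0 − 9 = 1; all invariant factors of ∂_1 are 1 so no torsion. So H_0 ≅ Z.
rank ∂_1 = 9, rank ∂_2 = 20 ⇒ b_1 = 30 − 9 − 20 = 1; ∂_2 has invariant factor(s) [2] giving torsion. So H_1 ≅ Z ⊕ Z/2.
rank ∂_2 = 20, rank ∂_3 = 0 ⇒ b_2 = 20 − 20 − 0 = 0. So H_2 ≅ 0.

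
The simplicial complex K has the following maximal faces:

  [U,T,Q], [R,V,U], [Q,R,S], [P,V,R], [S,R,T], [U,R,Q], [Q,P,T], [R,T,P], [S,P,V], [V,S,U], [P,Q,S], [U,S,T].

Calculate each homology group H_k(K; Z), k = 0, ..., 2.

H_0 = Z,  H_1 = Z/2,  H_2 = 0.

Fix the vertex order P < Q < R < S < T < U < V and write every simplex with vertices in increasing order. Then dim K = 2 and the simplices of K are:

  0-simplices (7): P, Q, R, S, T, U, V
  1-simplices (18): PQ, PR, PS, PT, PV, QR, QS, QT, QU, RS, RT, RU, RV, ST, SU, SV, TU, UV
  2-simplices (12): PQS, PQT, PRT, PRV, PSV, QRS, QRU, QTU, RST, RUV, STU, SUV

giving chain groups C_0 ≅ Z^7, C_1 ≅ Z^18, C_2 ≅ Z^12.

Boundary ∂_1: C_1 → C_0 is given by ∂[p,q] = [q] − [p]. For instance
  ∂ST = T − S.
The 7×18 boundary matrix has rank 6 and Smith normal form diag(1,1,1,1,1,1).

Boundary ∂_2: C_2 → C_1 maps a triangle to the signed sum of its edges. For instance
  ∂PRV = RV − PV + PR,
  ∂PQT = QT − PT + PQ.
The 18×12 boundary matrix has rank 12 and Smith normal form diag(1,1,1,1,1,1,1,1,1,1,1,2).

Now H_k = ker ∂_k / im ∂_{k+1}, so:

  H_0: rank C_0 − rank ∂_1 = 7 − 6 = 1, and the invariant factors of ∂_1 are all 1, so H_0 = Z.
  H_1: rank ker ∂_1 − rank ∂_2 = (18 − 6) − 12 = 0, and ∂_2 has invariant factor 2 > 1, so H_1 = Z/2.
  H_2: rank ker ∂_2 − rank ∂_3 = (12 − 12) − 0 = 0, and there is no ∂_3, so H_2 = 0.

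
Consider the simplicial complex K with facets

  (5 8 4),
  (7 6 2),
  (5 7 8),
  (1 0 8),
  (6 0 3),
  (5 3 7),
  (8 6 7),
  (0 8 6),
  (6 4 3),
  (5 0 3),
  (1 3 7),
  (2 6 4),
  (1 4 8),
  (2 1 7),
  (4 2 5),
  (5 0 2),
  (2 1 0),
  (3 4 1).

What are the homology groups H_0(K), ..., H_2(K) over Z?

H_0 ≅ Z,  H_1 ≅ Z^2,  H_2 ≅ Z.

Fix the vertex order 0 < 1 < 2 < 3 < 4 < 5 < 6 < 7 < 8 and write every simplex with vertices in increasing order. Then dim K = 2 and the simplices of K are:

  0-simplices (9): [0], [1], [2], [3], [4], [5], [6], [7], [8]
  1-simplices (27): (27 of them)
  2-simplices (18): [0,1,2], [0,1,8], [0,2,5], [0,3,5], [0,3,6], [0,6,8], [1,2,7], [1,3,4], [1,3,7], [1,4,8], [2,4,5], [2,4,6], [2,6,7], [3,4,6], [3,5,7], [4,5,8], [5,7,8], [6,7,8]

giving chain groups C_0 ≅ Z^9, C_1 ≅ Z^27, C_2 ≅ Z^18.

The boundary map ∂_1: C_1 → C_0 sends each edge [p,q] (with p < q) to q − p.
The resulting 9×27 matrix has rank 8, and its Smith normal form has invariant factors (1,1,1,1,1,1,1,1).

The boundary map ∂_2: C_2 → C_1 maps a triangle to the signed sum of its edges. For instance
  ∂[3,5,7] = [5,7] − [3,7] + [3,5],
  ∂[0,3,6] = [3,6] − [0,6] + [0,3].
The resulting 27×18 matrix has rank 17, and its Smith normal form has invariant factors (1,1,1,1,1,1,1,1,1,1,1,1,1,1,1,1,1).

From H_k ≅ ker(∂_k) / im(∂_{k+1}) we obtain:

  H_0: rank C_0 − rank ∂_1 = 9 − 8 = 1, and the invariant factors of ∂_1 are all 1, so H_0 ≅ Z.
  H_1: rank ker ∂_1 − rank ∂_2 = (27 − 8) − 17 = 2, and the invariant factors of ∂_2 are all 1, so H_1 ≅ Z^2.
  H_2: rank ker ∂_2 − rank ∂_3 = (18 − 17) − 0 = 1, and there is no ∂_3, so H_2 ≅ Z.

(K is a triangulation of the torus T^2.)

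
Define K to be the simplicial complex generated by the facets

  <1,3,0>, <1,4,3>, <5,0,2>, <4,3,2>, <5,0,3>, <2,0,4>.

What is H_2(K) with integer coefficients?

H_2 = 0.

Order the vertices as 0 < 1 < 2 < 3 < 4 < 5. Listing each simplex with vertices in this order, K has dimension 2 with simplices:

  0-simplices (6): [0], [1], [2], [3], [4], [5]
  1-simplices (12): [0,1], [0,2], [0,3], [0,4], [0,5], [1,3], [1,4], [2,3], [2,4], [2,5], [3,4], [3,5]
  2-simplices (6): [0,1,3], [0,2,4], [0,2,5], [0,3,5], [1,3,4], [2,3,4]

giving chain groups C_0 ≅ Z^6, C_1 ≅ Z^12, C_2 ≅ Z^6.

Boundary ∂_1: C_1 → C_0 maps an edge to its endpoints' difference, ∂[p,q] = q − p.
This gives a 6×12 integer matrix of rank 5; reducing to Smith normal form yields diagonal entries (1,1,1,1,1).

The boundary map ∂_2: C_2 → C_1 sends each 2-simplex [p,q,r] to [q,r] − [p,r] + [p,q]. For instance
  ∂[0,2,5] = [2,5] − [0,5] + [0,2],
  ∂[2,3,4] = [3,4] − [2,4] + [2,3].
The resulting 12×6 matrix has rank 6, and its Smith normal form has invariant factors (1,1,1,1,1,1).

Computing H_k = (kernel of ∂_k) / (image of ∂_{k+1}):

  H_2: rank ker ∂_2 − rank ∂_3 = (6 − 6) − 0 = 0, and there is no ∂_3, so H_2 = 0.

(K is a triangulation of the cylinder S^1 x I.)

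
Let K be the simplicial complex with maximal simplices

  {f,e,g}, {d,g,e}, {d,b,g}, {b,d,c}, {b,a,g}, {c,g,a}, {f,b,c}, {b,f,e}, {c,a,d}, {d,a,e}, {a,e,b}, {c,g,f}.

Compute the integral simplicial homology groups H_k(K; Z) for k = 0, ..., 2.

H_0 = Z,  H_1 = Z/2,  H_2 = 0.

K has 7 vertices, 18 edges, 12 triangles.
rank ∂_0 = 0, rank ∂_1 = 6 ⇒ b_0 = 7 − 0 − 6 = 1; all invariant factors of ∂_1 are 1 so no torsion. So H_0 ≅ Z.
rank ∂_1 = 6, rank ∂_2 = 12 ⇒ b_1 = 18 − 6 − 12 = 0; ∂_2 has invariant factor(s) [2] giving torsion. So H_1 ≅ Z/2.
rank ∂_2 = 12, rank ∂_3 = 0 ⇒ b_2 = 12 − 12 − 0 = 0. So H_2 ≅ 0.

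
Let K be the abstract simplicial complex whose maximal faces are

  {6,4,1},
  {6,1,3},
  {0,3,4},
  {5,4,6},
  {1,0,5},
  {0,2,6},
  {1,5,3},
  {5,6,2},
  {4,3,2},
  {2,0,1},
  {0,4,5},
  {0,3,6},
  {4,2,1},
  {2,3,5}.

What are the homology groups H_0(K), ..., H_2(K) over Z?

H_0 ≅ Z,  H_1 ≅ Z^2,  H_2 ≅ Z.

Order the vertices as 0 < 1 < 2 < 3 < 4 < 5 < 6. Listing each simplex with vertices in this order, K has dimension 2 with simplices:

  0-simplices (7): [0], [1], [2], [3], [4], [5], [6]
  1-simplices (21): [0,1], [0,2], [0,3], [0,4], [0,5], [0,6], [1,2], [1,3], [1,4], [1,5], [1,6], [2,3], [2,4], [2,5], [2,6], [3,4], [3,5], [3,6], [4,5], [4,6], [5,6]
  2-simplices (14): [0,1,2], [0,1,5], [0,2,6], [0,3,4], [0,3,6], [0,4,5], [1,2,4], [1,3,5], [1,3,6], [1,4,6], [2,3,4], [2,3,5], [2,5,6], [4,5,6]

giving chain groups C_0 ≅ Z^7, C_1 ≅ Z^21, C_2 ≅ Z^14.

Boundary ∂_1: C_1 → C_0 is given by ∂[p,q] = [q] − [p]. For instance
  ∂[4,6] = [6] − [4].
The 7×21 boundary matrix has rank 6 and Smith normal form diag(1,1,1,1,1,1).

The boundary map ∂_2: C_2 → C_1 sends each 2-simplex [p,q,r] to [q,r] − [p,r] + [p,q]. For instance
  ∂[0,1,2] = [1,2] − [0,2] + [0,1],
  ∂[1,4,6] = [4,6] − [1,6] + [1,4].
The 21×14 boundary matrix has rank 13 and Smith normal form diag(1,1,1,1,1,1,1,1,1,1,1,1,1).

Now H_k = ker ∂_k / im ∂_{k+1}, so:

  H_0: rank C_0 − rank ∂_1 = 7 − 6 = 1, and the invariant factors of ∂_1 are all 1, so H_0 = Z.
  H_1: rank ker ∂_1 − rank ∂_2 = (21 − 6) − 13 = 2, and the invariant factors of ∂_2 are all 1, so H_1 = Z^2.
  H_2: rank ker ∂_2 − rank ∂_3 = (14 − 13) − 0 = 1, and there is no ∂_3, so H_2 = Z.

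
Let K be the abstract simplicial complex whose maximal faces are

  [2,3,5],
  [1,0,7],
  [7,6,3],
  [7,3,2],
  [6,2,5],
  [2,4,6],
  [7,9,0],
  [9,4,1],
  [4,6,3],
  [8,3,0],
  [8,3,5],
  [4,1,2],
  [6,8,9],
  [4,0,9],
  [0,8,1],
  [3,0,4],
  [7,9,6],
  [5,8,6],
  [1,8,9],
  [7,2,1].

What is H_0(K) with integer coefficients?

H_0 ≅ Z.

Fix the vertex order 0 < 1 < 2 < 3 < 4 < 5 < 6 < 7 < 8 < 9 and write every simplex with vertices in increasing order. Then dim K = 2 and the simplices of K are:

  0-simplices (10): [0], [1], [2], [3], [4], [5], [6], [7], [8], [9]
  1-simplices (30): (30 of them)
  2-simplices (20): (20 of them)

Hence C_0 ≅ Z^10, C_1 ≅ Z^30, C_2 ≅ Z^20.

Boundary ∂_1: C_1 → C_0 sends each edge [p,q] (with p < q) to q − p.
The 10×30 boundary matrix has rank 9 and Smith normal form diag(1,1,1,1,1,1,1,1,1).

Boundary ∂_2: C_2 → C_1 sends each 2-simplex [p,q,r] to [q,r] − [p,r] + [p,q]. For instance
  ∂[1,2,4] = [2,4] − [1,4] + [1,2],
  ∂[1,4,9] = [4,9] − [1,9] + [1,4].
The resulting 30×20 matrix has rank 20, and its Smith normal form has invariant factors (1,1,1,1,1,1,1,1,1,1,1,1,1,1,1,1,1,1,1,2).

Reading off H_k = ker ∂_k / im ∂_{k+1}:

  H_0: rank C_0 − rank ∂_1 = 10 − 9 = 1, and the invariant factors of ∂_1 are all 1, so H_0 = Z.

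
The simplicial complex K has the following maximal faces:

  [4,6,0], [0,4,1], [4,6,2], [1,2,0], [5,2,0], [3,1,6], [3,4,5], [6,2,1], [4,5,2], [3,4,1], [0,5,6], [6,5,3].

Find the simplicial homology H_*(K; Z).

Take the total order 0 < 1 < 2 < 3 < 4 < 5 < 6 on the vertex set. Then K (dimension 2) consists of the simplices:

  0-simplices (7): [0], [1], [2], [3], [4], [5], [6]
  1-simplices (18): [0,1], [0,2], [0,4], [0,5], [0,6], [1,2], [1,3], [1,4], [1,6], [2,4], [2,5], [2,6], [3,4], [3,5], [3,6], [4,5], [4,6], [5,6]
  2-simplices (12): [0,1,2], [0,1,4], [0,2,5], [0,4,6], [0,5,6], [1,2,6], [1,3,4], [1,3,6], [2,4,5], [2,4,6], [3,4,5], [3,5,6]

giving chain groups C_0 ≅ Z^7, C_1 ≅ Z^18, C_2 ≅ Z^12.

∂_1: C_1 → C_0 maps an edge to its endpoints' difference, ∂[p,q] = q − p. For instance
  ∂[1,3] = [3] − [1].
The 7×18 boundary matrix has rank 6 and Smith normal form diag(1,1,1,1,1,1).

Boundary ∂_2: C_2 → C_1 acts by ∂[p,q,r] = [q,r] − [p,r] + [p,q]. For instance
  ∂[3,4,5] = [4,5] − [3,5] + [3,4],
  ∂[0,4,6] = [4,6] − [0,6] + [0,4].
This gives a 18×12 integer matrix of rank 12; reducing to Smith normal form yields diagonal entries (1,1,1,1,1,1,1,1,1,1,1,2).

Reading off H_k = ker ∂_k / im ∂_{k+1}:

  H_0: rank C_0 − rank ∂_1 = 7 − 6 = 1, and the invariant factors of ∂_1 are all 1, so H_0 = Z.
  H_1: rank ker ∂_1 − rank ∂_2 = (18 − 6) − 12 = 0, and ∂_2 has invariant factor 2 > 1, so H_1 = Z/2.
  H_2: rank ker ∂_2 − rank ∂_3 = (12 − 12) − 0 = 0, and there is no ∂_3, so H_2 = 0.

As a check, the Euler characteristic is 7 − 18 + 12 = 1, which agrees with 1 − 0 + 0 = 1.

H_0 = Z,  H_1 = Z/2,  H_2 = 0.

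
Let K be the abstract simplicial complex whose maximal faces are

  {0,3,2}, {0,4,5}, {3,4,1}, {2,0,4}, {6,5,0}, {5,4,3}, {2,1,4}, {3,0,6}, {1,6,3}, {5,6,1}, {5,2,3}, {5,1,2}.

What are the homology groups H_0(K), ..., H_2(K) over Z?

H_0 ≅ Z,  H_1 ≅ Z/2Z,  H_2 = 0.

K has 7 vertices, 18 edges, 12 triangles.
rank ∂_0 = 0, rank ∂_1 = 6 ⇒ b_0 = 7 − 0 − 6 = 1; all invariant factors of ∂_1 are 1 so no torsion. So H_0 ≅ Z.
rank ∂_1 = 6, rank ∂_2 = 12 ⇒ b_1 = 18 − 6 − 12 = 0; ∂_2 has invariant factor(s) [2] giving torsion. So H_1 ≅ Z/2Z.
rank ∂_2 = 12, rank ∂_3 = 0 ⇒ b_2 = 12 − 12 − 0 = 0. So H_2 ≅ 0.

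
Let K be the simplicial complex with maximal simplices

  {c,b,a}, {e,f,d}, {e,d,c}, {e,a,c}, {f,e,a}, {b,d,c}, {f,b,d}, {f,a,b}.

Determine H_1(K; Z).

H_1 = 0.

We work with the vertex ordering a < b < c < d < e < f. The simplices of K, each written with vertices in increasing order, are:

  0-simplices (6): a, b, c, d, e, f
  1-simplices (12): ab, ac, ae, af, bc, bd, bf, cd, ce, de, df, ef
  2-simplices (8): abc, abf, ace, aef, bcd, bdf, cde, def

so the chain groups are C_0 ≅ Z^6, C_1 ≅ Z^12, C_2 ≅ Z^8.

Boundary ∂_1: C_1 → C_0 is given by ∂[p,q] = [q] − [p].
The resulting 6×12 matrix has rank 5, and its Smith normal form has invariant factors (1,1,1,1,1).

Boundary ∂_2: C_2 → C_1 sends each 2-simplex [p,q,r] to [q,r] − [p,r] + [p,q]. For instance
  ∂abc = bc − ac + ab,
  ∂aef = ef − af + ae.
This gives a 12×8 integer matrix of rank 7; reducing to Smith normal form yields diagonal entries (1,1,1,1,1,1,1).

Now H_k = ker ∂_k / im ∂_{k+1}, so:

  H_1: rank ker ∂_1 − rank ∂_2 = (12 − 5) − 7 = 0, and the invariant factors of ∂_2 are all 1, so H_1 = 0.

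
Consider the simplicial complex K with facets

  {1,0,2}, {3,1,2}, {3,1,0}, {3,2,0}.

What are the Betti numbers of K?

Fix the vertex order 0 < 1 < 2 < 3 and write every simplex with vertices in increasing order. Then dim K = 2 and the simplices of K are:

  0-simplices (4): [0], [1], [2], [3]
  1-simplices (6): [0,1], [0,2], [0,3], [1,2], [1,3], [2,3]
  2-simplices (4): [0,1,2], [0,1,3], [0,2,3], [1,2,3]

so the chain groups are C_0 ≅ Z^4, C_1 ≅ Z^6, C_2 ≅ Z^4.

∂_1: C_1 → C_0 is given by ∂[p,q] = [q] − [p].
This gives a 4×6 integer matrix of rank 3; reducing to Smith normal form yields diagonal entries (1,1,1).

Boundary ∂_2: C_2 → C_1 maps a triangle to the signed sum of its edges. For instance
  ∂[0,1,2] = [1,2] − [0,2] + [0,1],
  ∂[0,2,3] = [2,3] − [0,3] + [0,2].
This gives a 6×4 integer matrix of rank 3; reducing to Smith normal form yields diagonal entries (1,1,1).

Computing H_k = (kernel of ∂_k) / (image of ∂_{k+1}):

  H_0: rank C_0 − rank ∂_1 = 4 − 3 = 1, and the invariant factors of ∂_1 are all 1, so H_0 = Z.
  H_1: rank ker ∂_1 − rank ∂_2 = (6 − 3) − 3 = 0, and the invariant factors of ∂_2 are all 1, so H_1 = 0.
  H_2: rank ker ∂_2 − rank ∂_3 = (4 − 3) − 0 = 1, and there is no ∂_3, so H_2 = Z.

As a check, the Euler characteristic is 4 − 6 + 4 = 2, which agrees with 1 − 0 + 1 = 2.

Hence the Betti numbers are b_0 = 1, b_1 = 0, b_2 = 1.

b_0 = 1, b_1 = 0, b_2 = 1.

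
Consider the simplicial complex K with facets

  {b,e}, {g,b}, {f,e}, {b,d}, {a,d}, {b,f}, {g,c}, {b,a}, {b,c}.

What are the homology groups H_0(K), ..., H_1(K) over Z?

K has 7 vertices, 9 edges.
rank ∂_0 = 0, rank ∂_1 = 6 ⇒ b_0 = 7 − 0 − 6 = 1; all invariant factors of ∂_1 are 1 so no torsion. So H_0 = Z.
rank ∂_1 = 6, rank ∂_2 = 0 ⇒ b_1 = 9 − 6 − 0 = 3. So H_1 = Z^3.

H_0 ≅ Z,  H_1 ≅ Z^3.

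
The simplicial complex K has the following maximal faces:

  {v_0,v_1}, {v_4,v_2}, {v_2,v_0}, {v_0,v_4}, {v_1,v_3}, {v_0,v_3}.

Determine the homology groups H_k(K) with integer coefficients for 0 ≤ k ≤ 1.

H_0 = Z,  H_1 = Z^2.

Order the vertices as v_0 < v_1 < v_2 < v_3 < v_4. Listing each simplex with vertices in this order, K has dimension 1 with simplices:

  0-simplices (5): [v_0], [v_1], [v_2], [v_3], [v_4]
  1-simplices (6): [v_0,v_1], [v_0,v_2], [v_0,v_3], [v_0,v_4], [v_1,v_3], [v_2,v_4]

Hence C_0 ≅ Z^5, C_1 ≅ Z^6.

The boundary map ∂_1: C_1 → C_0 is given by ∂[p,q] = [q] − [p].
This gives a 5×6 integer matrix of rank 4; reducing to Smith normal form yields diagonal entries (1,1,1,1).

Reading off H_k = ker ∂_k / im ∂_{k+1}:

  H_0: rank C_0 − rank ∂_1 = 5 − 4 = 1, and the invariant factors of ∂_1 are all 1, so H_0 = Z.
  H_1: rank ker ∂_1 − rank ∂_2 = (6 − 4) − 0 = 2, and there is no ∂_2, so H_1 = Z^2.

(K is a triangulation of a wedge of 2 circles.)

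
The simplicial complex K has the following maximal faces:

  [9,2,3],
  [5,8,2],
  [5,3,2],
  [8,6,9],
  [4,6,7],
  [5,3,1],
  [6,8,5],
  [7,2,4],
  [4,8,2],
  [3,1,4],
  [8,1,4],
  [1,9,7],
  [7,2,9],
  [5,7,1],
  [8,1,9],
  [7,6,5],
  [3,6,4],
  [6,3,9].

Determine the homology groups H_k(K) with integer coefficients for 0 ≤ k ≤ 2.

We work with the vertex ordering 1 < 2 < 3 < 4 < 5 < 6 < 7 < 8 < 9. The simplices of K, each written with vertices in increasing order, are:

  0-simplices (9): [1], [2], [3], [4], [5], [6], [7], [8], [9]
  1-simplices (27): (27 of them)
  2-simplices (18): [1,3,4], [1,3,5], [1,4,8], [1,5,7], [1,7,9], [1,8,9], [2,3,5], [2,3,9], [2,4,7], [2,4,8], [2,5,8], [2,7,9], [3,4,6], [3,6,9], [4,6,7], [5,6,7], [5,6,8], [6,8,9]

giving chain groups C_0 ≅ Z^9, C_1 ≅ Z^27, C_2 ≅ Z^18.

The boundary map ∂_1: C_1 → C_0 maps an edge to its endpoints' difference, ∂[p,q] = q − p. For instance
  ∂[4,7] = [7] − [4].
As a 9×27 matrix over Z this has rank 8, with invariant factors (1,1,1,1,1,1,1,1).

∂_2: C_2 → C_1 acts by ∂[p,q,r] = [q,r] − [p,r] + [p,q]. For instance
  ∂[2,4,7] = [4,7] − [2,7] + [2,4],
  ∂[2,4,8] = [4,8] − [2,8] + [2,4].
As a 27×18 matrix over Z this has rank 17, with invariant factors (1,1,1,1,1,1,1,1,1,1,1,1,1,1,1,1,1).

Reading off H_k = ker ∂_k / im ∂_{k+1}:

  H_0: rank C_0 − rank ∂_1 = 9 − 8 = 1, and the invariant factors of ∂_1 are all 1, so H_0 ≅ Z.
  H_1: rank ker ∂_1 − rank ∂_2 = (27 − 8) − 17 = 2, and the invariant factors of ∂_2 are all 1, so H_1 ≅ Z^2.
  H_2: rank ker ∂_2 − rank ∂_3 = (18 − 17) − 0 = 1, and there is no ∂_3, so H_2 ≅ Z.

H_0 = Z,  H_1 = Z^2,  H_2 = Z.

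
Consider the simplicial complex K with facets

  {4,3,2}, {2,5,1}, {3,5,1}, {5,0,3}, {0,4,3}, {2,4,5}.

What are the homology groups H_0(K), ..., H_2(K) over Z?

H_0 = Z,  H_1 = Z,  H_2 = 0.

We work with the vertex ordering 0 < 1 < 2 < 3 < 4 < 5. The simplices of K, each written with vertices in increasing order, are:

  0-simplices (6): [0], [1], [2], [3], [4], [5]
  1-simplices (12): [0,3], [0,4], [0,5], [1,2], [1,3], [1,5], [2,3], [2,4], [2,5], [3,4], [3,5], [4,5]
  2-simplices (6): [0,3,4], [0,3,5], [1,2,5], [1,3,5], [2,3,4], [2,4,5]

giving chain groups C_0 ≅ Z^6, C_1 ≅ Z^12, C_2 ≅ Z^6.

∂_1: C_1 → C_0 sends each edge [p,q] (with p < q) to q − p. For instance
  ∂[1,3] = [3] − [1].
The 6×12 boundary matrix has rank 5 and Smith normal form diag(1,1,1,1,1).

Boundary ∂_2: C_2 → C_1 sends each 2-simplex [p,q,r] to [q,r] − [p,r] + [p,q]. For instance
  ∂[2,4,5] = [4,5] − [2,5] + [2,4],
  ∂[0,3,4] = [3,4] − [0,4] + [0,3].
The resulting 12×6 matrix has rank 6, and its Smith normal form has invariant factors (1,1,1,1,1,1).

Reading off H_k = ker ∂_k / im ∂_{k+1}:

  H_0: rank C_0 − rank ∂_1 = 6 − 5 = 1, and the invariant factors of ∂_1 are all 1, so H_0 ≅ Z.
  H_1: rank ker ∂_1 − rank ∂_2 = (12 − 5) − 6 = 1, and the invariant factors of ∂_2 are all 1, so H_1 ≅ Z.
  H_2: rank ker ∂_2 − rank ∂_3 = (6 − 6) − 0 = 0, and there is no ∂_3, so H_2 ≅ 0.

As a check, the Euler characteristic is 6 − 12 + 6 = 0, which agrees with 1 − 1 + 0 = 0.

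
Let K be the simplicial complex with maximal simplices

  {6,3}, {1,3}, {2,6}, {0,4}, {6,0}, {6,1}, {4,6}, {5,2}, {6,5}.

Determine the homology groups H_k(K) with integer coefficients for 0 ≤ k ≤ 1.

H_0 = Z,  H_1 = Z^3.

Order the vertices as 0 < 1 < 2 < 3 < 4 < 5 < 6. Listing each simplex with vertices in this order, K has dimension 1 with simplices:

  0-simplices (7): [0], [1], [2], [3], [4], [5], [6]
  1-simplices (9): [0,4], [0,6], [1,3], [1,6], [2,5], [2,6], [3,6], [4,6], [5,6]

so the chain groups are C_0 ≅ Z^7, C_1 ≅ Z^9.

The boundary map ∂_1: C_1 → C_0 sends each edge [p,q] (with p < q) to q − p.
The 7×9 boundary matrix has rank 6 and Smith normal form diag(1,1,1,1,1,1).

Now H_k = ker ∂_k / im ∂_{k+1}, so:

  H_0: rank C_0 − rank ∂_1 = 7 − 6 = 1, and the invariant factors of ∂_1 are all 1, so H_0 = Z.
  H_1: rank ker ∂_1 − rank ∂_2 = (9 − 6) − 0 = 3, and there is no ∂_2, so H_1 = Z^3.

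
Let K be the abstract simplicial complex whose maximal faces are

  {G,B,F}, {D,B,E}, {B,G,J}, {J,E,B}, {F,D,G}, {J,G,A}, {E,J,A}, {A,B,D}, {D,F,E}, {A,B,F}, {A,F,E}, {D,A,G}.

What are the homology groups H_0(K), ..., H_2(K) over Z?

We work with the vertex ordering A < B < D < E < F < G < J. The simplices of K, each written with vertices in increasing order, are:

  0-simplices (7): A, B, D, E, F, G, J
  1-simplices (18): AB, AD, AE, AF, AG, AJ, BD, BE, BF, BG, BJ, DE, DF, DG, EF, EJ, FG, GJ
  2-simplices (12): ABD, ABF, ADG, AEF, AEJ, AGJ, BDE, BEJ, BFG, BGJ, DEF, DFG

so the chain groups are C_0 ≅ Z^7, C_1 ≅ Z^18, C_2 ≅ Z^12.

Boundary ∂_1: C_1 → C_0 maps an edge to its endpoints' difference, ∂[p,q] = q − p. For instance
  ∂AB = B − A.
The 7×18 boundary matrix has rank 6 and Smith normal form diag(1,1,1,1,1,1).

Boundary ∂_2: C_2 → C_1 acts by ∂[p,q,r] = [q,r] − [p,r] + [p,q]. For instance
  ∂ABF = BF − AF + AB,
  ∂DFG = FG − DG + DF.
As a 18×12 matrix over Z this has rank 12, with invariant factors (1,1,1,1,1,1,1,1,1,1,1,2).

Computing H_k = (kernel of ∂_k) / (image of ∂_{k+1}):

  H_0: rank C_0 − rank ∂_1 = 7 − 6 = 1, and the invariant factors of ∂_1 are all 1, so H_0 ≅ Z.
  H_1: rank ker ∂_1 − rank ∂_2 = (18 − 6) − 12 = 0, and ∂_2 has invariant factor 2 > 1, so H_1 ≅ Z/2.
  H_2: rank ker ∂_2 − rank ∂_3 = (12 − 12) − 0 = 0, and there is no ∂_3, so H_2 ≅ 0.

As a check, the Euler characteristic is 7 − 18 + 12 = 1, which agrees with 1 − 0 + 0 = 1.
(K is a triangulation of the real projective plane RP^2.)

H_0 ≅ Z,  H_1 ≅ Z/2,  H_2 = 0.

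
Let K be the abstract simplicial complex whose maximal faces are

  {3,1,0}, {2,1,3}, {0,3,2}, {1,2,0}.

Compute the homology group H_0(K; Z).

We work with the vertex ordering 0 < 1 < 2 < 3. The simplices of K, each written with vertices in increasing order, are:

  0-simplices (4): [0], [1], [2], [3]
  1-simplices (6): [0,1], [0,2], [0,3], [1,2], [1,3], [2,3]
  2-simplices (4): [0,1,2], [0,1,3], [0,2,3], [1,2,3]

so the chain groups are C_0 ≅ Z^4, C_1 ≅ Z^6, C_2 ≅ Z^4.

The boundary map ∂_1: C_1 → C_0 sends each edge [p,q] (with p < q) to q − p. For instance
  ∂[0,2] = [2] − [0].
This gives a 4×6 integer matrix of rank 3; reducing to Smith normal form yields diagonal entries (1,1,1).

∂_2: C_2 → C_1 maps a triangle to the signed sum of its edges. For instance
  ∂[0,2,3] = [2,3] − [0,3] + [0,2],
  ∂[1,2,3] = [2,3] − [1,3] + [1,2].
This gives a 6×4 integer matrix of rank 3; reducing to Smith normal form yields diagonal entries (1,1,1).

Now H_k = ker ∂_k / im ∂_{k+1}, so:

  H_0: rank C_0 − rank ∂_1 = 4 − 3 = 1, and the invariant factors of ∂_1 are all 1, so H_0 ≅ Z.

H_0 ≅ Z.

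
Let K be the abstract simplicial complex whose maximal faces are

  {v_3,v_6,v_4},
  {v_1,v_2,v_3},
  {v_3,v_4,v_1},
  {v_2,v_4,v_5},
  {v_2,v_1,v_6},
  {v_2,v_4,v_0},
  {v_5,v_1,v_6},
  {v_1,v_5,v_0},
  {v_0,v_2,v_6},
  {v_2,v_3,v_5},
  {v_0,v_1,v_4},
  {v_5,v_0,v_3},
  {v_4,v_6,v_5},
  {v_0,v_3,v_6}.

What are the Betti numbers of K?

Take the total order v_0 < v_1 < v_2 < v_3 < v_4 < v_5 < v_6 on the vertex set. Then K (dimension 2) consists of the simplices:

  0-simplices (7): [v_0], [v_1], [v_2], [v_3], [v_4], [v_5], [v_6]
  1-simplices (21): (21 of them)
  2-simplices (14): (14 of them)

so the chain groups are C_0 ≅ Z^7, C_1 ≅ Z^21, C_2 ≅ Z^14.

The boundary map ∂_1: C_1 → C_0 is given by ∂[p,q] = [q] − [p].
As a 7×21 matrix over Z this has rank 6, with invariant factors (1,1,1,1,1,1).

Boundary ∂_2: C_2 → C_1 maps a triangle to the signed sum of its edges. For instance
  ∂[v_3,v_4,v_6] = [v_4,v_6] − [v_3,v_6] + [v_3,v_4],
  ∂[v_0,v_3,v_5] = [v_3,v_5] − [v_0,v_5] + [v_0,v_3].
The 21×14 boundary matrix has rank 13 and Smith normal form diag(1,1,1,1,1,1,1,1,1,1,1,1,1).

Now H_k = ker ∂_k / im ∂_{k+1}, so:

  H_0: rank C_0 − rank ∂_1 = 7 − 6 = 1, and the invariant factors of ∂_1 are all 1, so H_0 ≅ Z.
  H_1: rank ker ∂_1 − rank ∂_2 = (21 − 6) − 13 = 2, and the invariant factors of ∂_2 are all 1, so H_1 ≅ Z^2.
  H_2: rank ker ∂_2 − rank ∂_3 = (14 − 13) − 0 = 1, and there is no ∂_3, so H_2 ≅ Z.

As a check, the Euler characteristic is 7 − 21 + 14 = 0, which agrees with 1 − 2 + 1 = 0.
(K is a triangulation of the torus T^2.)

Hence the Betti numbers are b_0 = 1, b_1 = 2, b_2 = 1.

b_0 = 1, b_1 = 2, b_2 = 1.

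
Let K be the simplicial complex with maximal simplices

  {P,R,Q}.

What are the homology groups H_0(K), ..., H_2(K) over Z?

H_0 ≅ Z,  H_1 = 0,  H_2 = 0.

K has 3 vertices, 3 edges, 1 triangle.
rank ∂_0 = 0, rank ∂_1 = 2 ⇒ b_0 = 3 − 0 − 2 = 1; all invariant factors of ∂_1 are 1 so no torsion. So H_0 ≅ Z.
rank ∂_1 = 2, rank ∂_2 = 1 ⇒ b_1 = 3 − 2 − 1 = 0; all invariant factors of ∂_2 are 1 so no torsion. So H_1 ≅ 0.
rank ∂_2 = 1, rank ∂_3 = 0 ⇒ b_2 = 1 − 1 − 0 = 0. So H_2 ≅ 0.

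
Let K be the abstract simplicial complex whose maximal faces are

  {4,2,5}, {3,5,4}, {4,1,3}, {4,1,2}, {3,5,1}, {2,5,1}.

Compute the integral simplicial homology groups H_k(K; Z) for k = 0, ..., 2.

H_0 ≅ Z,  H_1 = 0,  H_2 ≅ Z.

We work with the vertex ordering 1 < 2 < 3 < 4 < 5. The simplices of K, each written with vertices in increasing order, are:

  0-simplices (5): [1], [2], [3], [4], [5]
  1-simplices (9): [1,2], [1,3], [1,4], [1,5], [2,4], [2,5], [3,4], [3,5], [4,5]
  2-simplices (6): [1,2,4], [1,2,5], [1,3,4], [1,3,5], [2,4,5], [3,4,5]

so the chain groups are C_0 ≅ Z^5, C_1 ≅ Z^9, C_2 ≅ Z^6.

∂_1: C_1 → C_0 maps an edge to its endpoints' difference, ∂[p,q] = q − p.
The resulting 5×9 matrix has rank 4, and its Smith normal form has invariant factors (1,1,1,1).

The boundary map ∂_2: C_2 → C_1 maps a triangle to the signed sum of its edges. For instance
  ∂[2,4,5] = [4,5] − [2,5] + [2,4],
  ∂[1,3,4] = [3,4] − [1,4] + [1,3].
As a 9×6 matrix over Z this has rank 5, with invariant factors (1,1,1,1,1).

Computing H_k = (kernel of ∂_k) / (image of ∂_{k+1}):

  H_0: rank C_0 − rank ∂_1 = 5 − 4 = 1, and the invariant factors of ∂_1 are all 1, so H_0 ≅ Z.
  H_1: rank ker ∂_1 − rank ∂_2 = (9 − 4) − 5 = 0, and the invariant factors of ∂_2 are all 1, so H_1 ≅ 0.
  H_2: rank ker ∂_2 − rank ∂_3 = (6 − 5) − 0 = 1, and there is no ∂_3, so H_2 ≅ Z.

(K is a triangulation of the 2-sphere S^2.)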